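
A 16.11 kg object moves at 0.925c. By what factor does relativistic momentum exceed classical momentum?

p_rel = γmv, p_class = mv
Ratio = γ = 1/√(1 - 0.925²) = 2.632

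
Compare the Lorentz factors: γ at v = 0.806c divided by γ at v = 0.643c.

γ₁ = 1/√(1 - 0.806²) = 1.6894
γ₂ = 1/√(1 - 0.643²) = 1.3057
γ₁/γ₂ = 1.6894/1.3057 = 1.294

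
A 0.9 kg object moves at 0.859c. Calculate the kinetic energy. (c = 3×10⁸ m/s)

γ = 1/√(1 - 0.859²) = 1.9532
γ - 1 = 0.9532
KE = (γ-1)mc² = 0.9532 × 0.9 × (3×10⁸)² = 7.721×10¹⁶ J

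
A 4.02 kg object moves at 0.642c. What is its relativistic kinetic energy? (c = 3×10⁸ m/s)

γ = 1/√(1 - 0.642²) = 1.3043
γ - 1 = 0.3043
KE = (γ-1)mc² = 0.3043 × 4.02 × (3×10⁸)² = 1.101×10¹⁷ J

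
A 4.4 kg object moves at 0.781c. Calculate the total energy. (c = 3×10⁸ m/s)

γ = 1/√(1 - 0.781²) = 1.6012
mc² = 4.4 × (3×10⁸)² = 3.960×10¹⁷ J
E = γmc² = 1.6012 × 3.960×10¹⁷ = 6.341×10¹⁷ J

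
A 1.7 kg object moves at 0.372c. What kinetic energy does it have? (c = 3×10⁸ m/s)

γ = 1/√(1 - 0.372²) = 1.07732
γ - 1 = 0.07732
KE = (γ-1)mc² = 0.07732 × 1.7 × (3×10⁸)² = 1.183×10¹⁶ J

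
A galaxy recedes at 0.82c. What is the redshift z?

β = 0.82
(1+β)/(1-β) = 1.82/0.18 = 10.11
√(10.11) = 3.180
z = 3.180 - 1 = 2.180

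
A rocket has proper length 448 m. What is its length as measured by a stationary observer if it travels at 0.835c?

Proper length L₀ = 448 m
γ = 1/√(1 - 0.835²) = 1.8174
L = L₀/γ = 448/1.8174 = 246.5 m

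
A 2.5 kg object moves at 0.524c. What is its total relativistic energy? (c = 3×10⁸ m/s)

γ = 1/√(1 - 0.524²) = 1.174
mc² = 2.5 × (3×10⁸)² = 2.250×10¹⁷ J
E = γmc² = 1.174 × 2.250×10¹⁷ = 2.642×10¹⁷ J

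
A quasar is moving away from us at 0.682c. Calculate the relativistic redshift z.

β = 0.682
(1+β)/(1-β) = 1.682/0.318 = 5.289
√(5.289) = 2.300
z = 2.300 - 1 = 1.300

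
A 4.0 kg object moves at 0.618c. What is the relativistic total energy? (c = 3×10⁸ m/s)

γ = 1/√(1 - 0.618²) = 1.272
mc² = 4.0 × (3×10⁸)² = 3.600×10¹⁷ J
E = γmc² = 1.272 × 3.600×10¹⁷ = 4.579×10¹⁷ J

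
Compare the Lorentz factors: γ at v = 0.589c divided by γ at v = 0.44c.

γ₁ = 1/√(1 - 0.589²) = 1.2374
γ₂ = 1/√(1 - 0.44²) = 1.1136
γ₁/γ₂ = 1.2374/1.1136 = 1.111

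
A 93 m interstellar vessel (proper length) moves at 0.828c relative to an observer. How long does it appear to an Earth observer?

Proper length L₀ = 93 m
γ = 1/√(1 - 0.828²) = 1.7834
L = L₀/γ = 93/1.7834 = 52.15 m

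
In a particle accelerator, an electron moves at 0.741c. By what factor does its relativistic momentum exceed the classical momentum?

p_rel = γmv, p_class = mv
Ratio = γ = 1/√(1 - 0.741²)
= 1/√(0.450919) = 1.489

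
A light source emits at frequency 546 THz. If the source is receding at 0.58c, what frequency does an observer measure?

β = v/c = 0.58
(1-β)/(1+β) = 0.42/1.58 = 0.2658
Doppler factor = √(0.2658) = 0.5156
f_obs = 546 × 0.5156 = 281.5 THz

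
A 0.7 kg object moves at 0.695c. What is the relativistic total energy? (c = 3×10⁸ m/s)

γ = 1/√(1 - 0.695²) = 1.3908
mc² = 0.7 × (3×10⁸)² = 6.300×10¹⁶ J
E = γmc² = 1.3908 × 6.300×10¹⁶ = 8.762×10¹⁶ J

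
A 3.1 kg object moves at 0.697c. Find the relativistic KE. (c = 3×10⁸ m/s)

γ = 1/√(1 - 0.697²) = 1.3946
γ - 1 = 0.3946
KE = (γ-1)mc² = 0.3946 × 3.1 × (3×10⁸)² = 1.101×10¹⁷ J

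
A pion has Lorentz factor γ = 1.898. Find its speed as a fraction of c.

From γ = 1/√(1 - v²/c²):
1/γ² = 1/1.898² = 0.2776
v²/c² = 1 - 0.2776 = 0.7224
v/c = √(0.7224) = 0.8499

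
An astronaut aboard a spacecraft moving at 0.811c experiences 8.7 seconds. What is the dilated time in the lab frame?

Proper time Δt₀ = 8.7 seconds
γ = 1/√(1 - 0.811²) = 1.709
Δt = γΔt₀ = 1.709 × 8.7 = 14.87 seconds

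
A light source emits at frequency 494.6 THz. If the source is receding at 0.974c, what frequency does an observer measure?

β = v/c = 0.974
(1-β)/(1+β) = 0.026/1.974 = 0.0131712
Doppler factor = √(0.0131712) = 0.114766
f_obs = 494.6 × 0.114766 = 56.76 THz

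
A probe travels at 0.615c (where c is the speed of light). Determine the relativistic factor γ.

v/c = 0.615, so (v/c)² = 0.378225
1 - (v/c)² = 0.621775
γ = 1/√(0.621775) = 1.268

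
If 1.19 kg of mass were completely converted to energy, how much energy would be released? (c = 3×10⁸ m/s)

Using E = mc²:
c² = (3×10⁸)² = 9×10¹⁶ m²/s²
E = 1.19 × 9×10¹⁶ = 1.071×10¹⁷ J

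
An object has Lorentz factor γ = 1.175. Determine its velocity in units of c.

From γ = 1/√(1 - v²/c²):
1/γ² = 1/1.175² = 0.7243
v²/c² = 1 - 0.7243 = 0.2757
v/c = √(0.2757) = 0.5251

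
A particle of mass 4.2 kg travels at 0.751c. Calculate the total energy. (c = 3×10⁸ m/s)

γ = 1/√(1 - 0.751²) = 1.5145
mc² = 4.2 × (3×10⁸)² = 3.780×10¹⁷ J
E = γmc² = 1.5145 × 3.780×10¹⁷ = 5.725×10¹⁷ J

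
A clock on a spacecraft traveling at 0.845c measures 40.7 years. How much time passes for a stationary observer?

Proper time Δt₀ = 40.7 years
γ = 1/√(1 - 0.845²) = 1.870
Δt = γΔt₀ = 1.870 × 40.7 = 76.11 years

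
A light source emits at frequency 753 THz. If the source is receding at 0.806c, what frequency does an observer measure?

β = v/c = 0.806
(1-β)/(1+β) = 0.194/1.806 = 0.1074
Doppler factor = √(0.1074) = 0.3277
f_obs = 753 × 0.3277 = 246.8 THz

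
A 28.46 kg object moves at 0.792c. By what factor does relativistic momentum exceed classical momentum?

p_rel = γmv, p_class = mv
Ratio = γ = 1/√(1 - 0.792²) = 1.638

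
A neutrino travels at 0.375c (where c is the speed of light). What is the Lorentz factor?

v/c = 0.375, so (v/c)² = 0.140625
1 - (v/c)² = 0.859375
γ = 1/√(0.859375) = 1.079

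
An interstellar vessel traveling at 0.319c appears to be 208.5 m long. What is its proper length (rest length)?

Contracted length L = 208.5 m
γ = 1/√(1 - 0.319²) = 1.055
L₀ = γL = 1.055 × 208.5 = 220.0 m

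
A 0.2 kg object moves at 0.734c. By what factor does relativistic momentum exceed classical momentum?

p_rel = γmv, p_class = mv
Ratio = γ = 1/√(1 - 0.734²) = 1.472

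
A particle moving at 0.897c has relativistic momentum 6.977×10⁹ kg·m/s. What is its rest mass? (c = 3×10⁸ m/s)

γ = 1/√(1 - 0.897²) = 2.262
v = 0.897 × 3×10⁸ = 2.691×10⁸ m/s
m = p/(γv) = 6.977×10⁹/(2.262 × 2.691×10⁸) = 11.46 kg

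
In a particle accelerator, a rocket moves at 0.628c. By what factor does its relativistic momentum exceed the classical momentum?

p_rel = γmv, p_class = mv
Ratio = γ = 1/√(1 - 0.628²)
= 1/√(0.605616) = 1.285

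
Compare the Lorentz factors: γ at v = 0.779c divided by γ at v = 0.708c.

γ₁ = 1/√(1 - 0.779²) = 1.595
γ₂ = 1/√(1 - 0.708²) = 1.416
γ₁/γ₂ = 1.595/1.416 = 1.126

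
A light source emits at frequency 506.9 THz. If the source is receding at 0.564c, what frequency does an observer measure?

β = v/c = 0.564
(1-β)/(1+β) = 0.436/1.564 = 0.2788
Doppler factor = √(0.2788) = 0.5280
f_obs = 506.9 × 0.5280 = 267.6 THz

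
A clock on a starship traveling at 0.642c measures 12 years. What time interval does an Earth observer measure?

Proper time Δt₀ = 12 years
γ = 1/√(1 - 0.642²) = 1.304
Δt = γΔt₀ = 1.304 × 12 = 15.65 years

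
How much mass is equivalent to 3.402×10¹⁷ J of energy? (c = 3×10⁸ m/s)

From E = mc², we get m = E/c²
c² = (3×10⁸)² = 9×10¹⁶ m²/s²
m = 3.402×10¹⁷ / 9×10¹⁶ = 3.780 kg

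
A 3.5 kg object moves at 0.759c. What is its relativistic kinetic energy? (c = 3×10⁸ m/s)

γ = 1/√(1 - 0.759²) = 1.5359
γ - 1 = 0.5359
KE = (γ-1)mc² = 0.5359 × 3.5 × (3×10⁸)² = 1.688×10¹⁷ J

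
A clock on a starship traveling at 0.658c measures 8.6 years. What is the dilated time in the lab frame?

Proper time Δt₀ = 8.6 years
γ = 1/√(1 - 0.658²) = 1.328
Δt = γΔt₀ = 1.328 × 8.6 = 11.42 years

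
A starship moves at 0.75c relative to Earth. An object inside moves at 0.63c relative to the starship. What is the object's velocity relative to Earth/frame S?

u = (u' + v)/(1 + u'v/c²)
Numerator: 0.63 + 0.75 = 1.38
Denominator: 1 + 0.4725 = 1.4725
u = 1.38/1.4725 = 0.9372c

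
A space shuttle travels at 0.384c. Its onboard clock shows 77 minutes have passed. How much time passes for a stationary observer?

Proper time Δt₀ = 77 minutes
γ = 1/√(1 - 0.384²) = 1.083
Δt = γΔt₀ = 1.083 × 77 = 83.39 minutes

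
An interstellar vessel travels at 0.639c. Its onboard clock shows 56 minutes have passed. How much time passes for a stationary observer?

Proper time Δt₀ = 56 minutes
γ = 1/√(1 - 0.639²) = 1.300
Δt = γΔt₀ = 1.300 × 56 = 72.80 minutes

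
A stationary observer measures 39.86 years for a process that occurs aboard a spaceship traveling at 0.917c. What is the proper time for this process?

Dilated time Δt = 39.86 years
γ = 1/√(1 - 0.917²) = 2.507
Δt₀ = Δt/γ = 39.86/2.507 = 15.90 years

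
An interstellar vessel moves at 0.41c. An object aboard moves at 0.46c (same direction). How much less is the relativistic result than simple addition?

Classical: u' + v = 0.46 + 0.41 = 0.87c
Relativistic: u = (0.46 + 0.41)/(1 + 0.1886) = 0.87/1.1886 = 0.7320c
Difference: 0.87 - 0.7320 = 0.1380c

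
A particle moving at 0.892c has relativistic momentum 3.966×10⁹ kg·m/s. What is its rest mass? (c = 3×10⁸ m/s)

γ = 1/√(1 - 0.892²) = 2.2122
v = 0.892 × 3×10⁸ = 2.676×10⁸ m/s
m = p/(γv) = 3.966×10⁹/(2.2122 × 2.676×10⁸) = 6.699 kg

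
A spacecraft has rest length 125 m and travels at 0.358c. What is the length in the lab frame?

Proper length L₀ = 125 m
γ = 1/√(1 - 0.358²) = 1.071
L = L₀/γ = 125/1.071 = 116.7 m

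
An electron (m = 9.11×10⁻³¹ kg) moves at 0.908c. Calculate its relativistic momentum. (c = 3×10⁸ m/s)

γ = 1/√(1 - 0.908²) = 2.387
v = 0.908 × 3×10⁸ = 2.724×10⁸ m/s
p = γmv = 2.387 × 9.11×10⁻³¹ × 2.724×10⁸ = 5.923×10⁻²² kg·m/s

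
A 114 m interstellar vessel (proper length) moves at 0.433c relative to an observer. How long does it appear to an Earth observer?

Proper length L₀ = 114 m
γ = 1/√(1 - 0.433²) = 1.109
L = L₀/γ = 114/1.109 = 102.8 m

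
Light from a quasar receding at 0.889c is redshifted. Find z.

β = 0.889
(1+β)/(1-β) = 1.889/0.111 = 17.018
√(17.018) = 4.125
z = 4.125 - 1 = 3.125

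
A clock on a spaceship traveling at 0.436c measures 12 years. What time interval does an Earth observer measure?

Proper time Δt₀ = 12 years
γ = 1/√(1 - 0.436²) = 1.111
Δt = γΔt₀ = 1.111 × 12 = 13.33 years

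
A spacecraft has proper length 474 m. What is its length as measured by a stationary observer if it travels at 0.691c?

Proper length L₀ = 474 m
γ = 1/√(1 - 0.691²) = 1.3834
L = L₀/γ = 474/1.3834 = 342.6 m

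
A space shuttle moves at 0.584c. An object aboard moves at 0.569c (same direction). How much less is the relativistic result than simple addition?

Classical: u' + v = 0.569 + 0.584 = 1.153c
Relativistic: u = (0.569 + 0.584)/(1 + 0.332296) = 1.153/1.332296 = 0.8654c
Difference: 1.153 - 0.8654 = 0.2876c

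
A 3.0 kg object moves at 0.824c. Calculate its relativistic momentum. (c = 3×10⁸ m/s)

γ = 1/√(1 - 0.824²) = 1.765
v = 0.824 × 3×10⁸ = 2.472×10⁸ m/s
p = γmv = 1.765 × 3.0 × 2.472×10⁸ = 1.309×10⁹ kg·m/s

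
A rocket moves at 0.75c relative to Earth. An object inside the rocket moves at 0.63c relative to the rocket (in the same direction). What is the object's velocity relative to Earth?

u = (u' + v)/(1 + u'v/c²)
Numerator: 0.63 + 0.75 = 1.38
Denominator: 1 + 0.4725 = 1.4725
u = 1.38/1.4725 = 0.9372c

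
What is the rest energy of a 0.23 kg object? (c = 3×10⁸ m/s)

c² = (3×10⁸)² = 9.000×10¹⁶ m²/s²
E₀ = mc² = 0.23 × 9.000×10¹⁶ = 2.070×10¹⁶ J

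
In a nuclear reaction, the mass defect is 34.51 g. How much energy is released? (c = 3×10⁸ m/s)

Convert mass defect: Δm = 34.51 g = 0.03451 kg
E = Δm·c² = 0.03451 × (3×10⁸)²
= 0.03451 × 9×10¹⁶ = 3.106×10¹⁵ J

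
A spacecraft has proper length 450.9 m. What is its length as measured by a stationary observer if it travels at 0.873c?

Proper length L₀ = 450.9 m
γ = 1/√(1 - 0.873²) = 2.0504
L = L₀/γ = 450.9/2.0504 = 219.9 m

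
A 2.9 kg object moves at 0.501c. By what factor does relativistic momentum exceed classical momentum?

p_rel = γmv, p_class = mv
Ratio = γ = 1/√(1 - 0.501²) = 1.155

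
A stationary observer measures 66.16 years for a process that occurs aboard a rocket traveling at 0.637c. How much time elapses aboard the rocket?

Dilated time Δt = 66.16 years
γ = 1/√(1 - 0.637²) = 1.2972
Δt₀ = Δt/γ = 66.16/1.2972 = 51.00 years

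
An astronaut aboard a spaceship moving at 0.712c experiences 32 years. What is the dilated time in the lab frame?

Proper time Δt₀ = 32 years
γ = 1/√(1 - 0.712²) = 1.424
Δt = γΔt₀ = 1.424 × 32 = 45.57 years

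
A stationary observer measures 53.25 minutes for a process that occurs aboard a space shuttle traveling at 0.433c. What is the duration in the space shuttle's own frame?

Dilated time Δt = 53.25 minutes
γ = 1/√(1 - 0.433²) = 1.1094
Δt₀ = Δt/γ = 53.25/1.1094 = 48.00 minutes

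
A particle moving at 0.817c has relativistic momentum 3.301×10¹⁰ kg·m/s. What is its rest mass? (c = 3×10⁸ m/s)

γ = 1/√(1 - 0.817²) = 1.7342
v = 0.817 × 3×10⁸ = 2.451×10⁸ m/s
m = p/(γv) = 3.301×10¹⁰/(1.7342 × 2.451×10⁸) = 77.66 kg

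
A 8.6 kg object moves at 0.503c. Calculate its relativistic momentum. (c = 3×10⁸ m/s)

γ = 1/√(1 - 0.503²) = 1.15702
v = 0.503 × 3×10⁸ = 1.509×10⁸ m/s
p = γmv = 1.15702 × 8.6 × 1.509×10⁸ = 1.502×10⁹ kg·m/s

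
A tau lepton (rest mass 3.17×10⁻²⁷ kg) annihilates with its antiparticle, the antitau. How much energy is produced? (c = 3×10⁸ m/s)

Both particles have the same rest mass, so total mass = 2m
E = 2m·c² = 2 × 3.17×10⁻²⁷ × (3×10⁸)²
= 2 × 3.17×10⁻²⁷ × 9×10¹⁶
= 5.706×10⁻¹⁰ J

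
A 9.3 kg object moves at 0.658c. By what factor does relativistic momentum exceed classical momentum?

p_rel = γmv, p_class = mv
Ratio = γ = 1/√(1 - 0.658²) = 1.328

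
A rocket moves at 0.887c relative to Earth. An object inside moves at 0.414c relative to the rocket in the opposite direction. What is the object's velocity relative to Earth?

Object's velocity in rocket frame is u' = -0.414c
u = (u' + v)/(1 + u'v/c²) = (v - 0.414)/(1 - 0.414·v/c²)
Numerator: 0.887 - 0.414 = 0.473
Denominator: 1 - 0.367218 = 0.632782
u = 0.473/0.632782 = 0.7475c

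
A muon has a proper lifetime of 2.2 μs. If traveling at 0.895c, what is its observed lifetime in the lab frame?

Proper lifetime τ₀ = 2.2 μs
γ = 1/√(1 - 0.895²) = 2.242
τ = γτ₀ = 2.242 × 2.2 μs = 4.932 μs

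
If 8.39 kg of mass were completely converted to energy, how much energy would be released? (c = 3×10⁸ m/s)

Using E = mc²:
c² = (3×10⁸)² = 9×10¹⁶ m²/s²
E = 8.39 × 9×10¹⁶ = 7.551×10¹⁷ J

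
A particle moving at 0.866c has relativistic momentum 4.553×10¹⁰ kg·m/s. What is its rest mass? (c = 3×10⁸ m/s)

γ = 1/√(1 - 0.866²) = 2.000
v = 0.866 × 3×10⁸ = 2.598×10⁸ m/s
m = p/(γv) = 4.553×10¹⁰/(2.000 × 2.598×10⁸) = 87.63 kg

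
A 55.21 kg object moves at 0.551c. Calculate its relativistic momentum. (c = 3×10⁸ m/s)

γ = 1/√(1 - 0.551²) = 1.1983
v = 0.551 × 3×10⁸ = 1.653×10⁸ m/s
p = γmv = 1.1983 × 55.21 × 1.653×10⁸ = 1.094×10¹⁰ kg·m/s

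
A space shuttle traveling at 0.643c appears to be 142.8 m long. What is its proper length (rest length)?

Contracted length L = 142.8 m
γ = 1/√(1 - 0.643²) = 1.306
L₀ = γL = 1.306 × 142.8 = 186.5 m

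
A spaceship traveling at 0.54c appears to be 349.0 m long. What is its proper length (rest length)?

Contracted length L = 349.0 m
γ = 1/√(1 - 0.54²) = 1.18812
L₀ = γL = 1.18812 × 349.0 = 414.7 m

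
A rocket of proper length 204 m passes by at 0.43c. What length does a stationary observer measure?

Proper length L₀ = 204 m
γ = 1/√(1 - 0.43²) = 1.1076
L = L₀/γ = 204/1.1076 = 184.2 m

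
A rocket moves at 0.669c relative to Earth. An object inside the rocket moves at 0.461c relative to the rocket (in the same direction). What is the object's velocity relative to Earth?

u = (u' + v)/(1 + u'v/c²)
Numerator: 0.461 + 0.669 = 1.13
Denominator: 1 + 0.308409 = 1.308409
u = 1.13/1.308409 = 0.8636c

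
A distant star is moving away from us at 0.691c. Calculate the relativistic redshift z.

β = 0.691
(1+β)/(1-β) = 1.691/0.309 = 5.472
√(5.472) = 2.339
z = 2.339 - 1 = 1.339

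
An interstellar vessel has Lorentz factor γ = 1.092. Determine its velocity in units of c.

From γ = 1/√(1 - v²/c²):
1/γ² = 1/1.092² = 0.8386
v²/c² = 1 - 0.8386 = 0.1614
v/c = √(0.1614) = 0.4017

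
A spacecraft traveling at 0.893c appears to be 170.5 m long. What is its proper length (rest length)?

Contracted length L = 170.5 m
γ = 1/√(1 - 0.893²) = 2.2219
L₀ = γL = 2.2219 × 170.5 = 378.8 m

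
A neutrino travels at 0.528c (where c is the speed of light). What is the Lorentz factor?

v/c = 0.528, so (v/c)² = 0.278784
1 - (v/c)² = 0.721216
γ = 1/√(0.721216) = 1.178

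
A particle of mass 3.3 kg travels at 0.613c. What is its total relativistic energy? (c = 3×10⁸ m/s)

γ = 1/√(1 - 0.613²) = 1.2657
mc² = 3.3 × (3×10⁸)² = 2.970×10¹⁷ J
E = γmc² = 1.2657 × 2.970×10¹⁷ = 3.759×10¹⁷ J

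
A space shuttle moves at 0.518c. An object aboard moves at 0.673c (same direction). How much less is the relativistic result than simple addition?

Classical: u' + v = 0.673 + 0.518 = 1.191c
Relativistic: u = (0.673 + 0.518)/(1 + 0.348614) = 1.191/1.348614 = 0.8831c
Difference: 1.191 - 0.8831 = 0.3079c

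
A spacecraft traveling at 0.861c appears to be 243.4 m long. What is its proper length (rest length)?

Contracted length L = 243.4 m
γ = 1/√(1 - 0.861²) = 1.9662
L₀ = γL = 1.9662 × 243.4 = 478.6 m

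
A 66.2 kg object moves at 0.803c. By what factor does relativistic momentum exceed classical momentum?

p_rel = γmv, p_class = mv
Ratio = γ = 1/√(1 - 0.803²) = 1.678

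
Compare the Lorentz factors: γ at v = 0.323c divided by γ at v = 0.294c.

γ₁ = 1/√(1 - 0.323²) = 1.0566
γ₂ = 1/√(1 - 0.294²) = 1.0462
γ₁/γ₂ = 1.0566/1.0462 = 1.010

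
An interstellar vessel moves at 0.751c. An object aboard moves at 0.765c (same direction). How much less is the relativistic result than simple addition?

Classical: u' + v = 0.765 + 0.751 = 1.516c
Relativistic: u = (0.765 + 0.751)/(1 + 0.574515) = 1.516/1.574515 = 0.9628c
Difference: 1.516 - 0.9628 = 0.5532c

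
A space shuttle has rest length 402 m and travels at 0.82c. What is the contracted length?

Proper length L₀ = 402 m
γ = 1/√(1 - 0.82²) = 1.747
L = L₀/γ = 402/1.747 = 230.1 m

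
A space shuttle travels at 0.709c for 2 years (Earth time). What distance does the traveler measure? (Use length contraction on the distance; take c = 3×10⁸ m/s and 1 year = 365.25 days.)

Earth distance: d = v × t = 0.709c × 2 yr = 1.34246×10¹⁶ m
γ = 1.41802
d' = d/γ = 1.34246×10¹⁶/1.41802 = 9.467×10¹⁵ m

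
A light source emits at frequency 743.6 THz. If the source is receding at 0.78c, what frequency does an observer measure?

β = v/c = 0.78
(1-β)/(1+β) = 0.22/1.78 = 0.1236
Doppler factor = √(0.1236) = 0.3516
f_obs = 743.6 × 0.3516 = 261.4 THz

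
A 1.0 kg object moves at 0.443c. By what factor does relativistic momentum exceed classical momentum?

p_rel = γmv, p_class = mv
Ratio = γ = 1/√(1 - 0.443²) = 1.115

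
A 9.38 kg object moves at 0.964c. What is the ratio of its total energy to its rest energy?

E = γmc², E₀ = mc²
E/E₀ = γ = 1/√(1 - 0.964²) = 3.761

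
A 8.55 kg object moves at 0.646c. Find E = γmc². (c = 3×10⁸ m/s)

γ = 1/√(1 - 0.646²) = 1.310
mc² = 8.55 × (3×10⁸)² = 7.695×10¹⁷ J
E = γmc² = 1.310 × 7.695×10¹⁷ = 1.008×10¹⁸ J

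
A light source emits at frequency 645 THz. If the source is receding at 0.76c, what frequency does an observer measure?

β = v/c = 0.76
(1-β)/(1+β) = 0.24/1.76 = 0.1364
Doppler factor = √(0.1364) = 0.3693
f_obs = 645 × 0.3693 = 238.2 THz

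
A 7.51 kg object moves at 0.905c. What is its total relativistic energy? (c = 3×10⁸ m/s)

γ = 1/√(1 - 0.905²) = 2.351
mc² = 7.51 × (3×10⁸)² = 6.759×10¹⁷ J
E = γmc² = 2.351 × 6.759×10¹⁷ = 1.589×10¹⁸ J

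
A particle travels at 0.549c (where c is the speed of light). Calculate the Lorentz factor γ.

v/c = 0.549, so (v/c)² = 0.301401
1 - (v/c)² = 0.698599
γ = 1/√(0.698599) = 1.196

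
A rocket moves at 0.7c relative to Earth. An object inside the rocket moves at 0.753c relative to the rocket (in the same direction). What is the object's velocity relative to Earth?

u = (u' + v)/(1 + u'v/c²)
Numerator: 0.753 + 0.7 = 1.453
Denominator: 1 + 0.5271 = 1.5271
u = 1.453/1.5271 = 0.9515c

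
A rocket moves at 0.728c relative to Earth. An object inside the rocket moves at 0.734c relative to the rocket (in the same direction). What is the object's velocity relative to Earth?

u = (u' + v)/(1 + u'v/c²)
Numerator: 0.734 + 0.728 = 1.462
Denominator: 1 + 0.534352 = 1.534352
u = 1.462/1.534352 = 0.9528c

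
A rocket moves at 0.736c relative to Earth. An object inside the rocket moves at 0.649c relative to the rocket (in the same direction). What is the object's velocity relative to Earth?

u = (u' + v)/(1 + u'v/c²)
Numerator: 0.649 + 0.736 = 1.385
Denominator: 1 + 0.477664 = 1.477664
u = 1.385/1.477664 = 0.9373c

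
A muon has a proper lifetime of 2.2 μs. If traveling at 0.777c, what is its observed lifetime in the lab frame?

Proper lifetime τ₀ = 2.2 μs
γ = 1/√(1 - 0.777²) = 1.5886
τ = γτ₀ = 1.5886 × 2.2 μs = 3.495 μs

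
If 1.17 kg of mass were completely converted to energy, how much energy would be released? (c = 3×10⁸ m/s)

Using E = mc²:
c² = (3×10⁸)² = 9×10¹⁶ m²/s²
E = 1.17 × 9×10¹⁶ = 1.053×10¹⁷ J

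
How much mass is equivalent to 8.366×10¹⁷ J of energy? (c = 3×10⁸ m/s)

From E = mc², we get m = E/c²
c² = (3×10⁸)² = 9×10¹⁶ m²/s²
m = 8.366×10¹⁷ / 9×10¹⁶ = 9.296 kg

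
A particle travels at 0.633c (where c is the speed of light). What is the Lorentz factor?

v/c = 0.633, so (v/c)² = 0.400689
1 - (v/c)² = 0.599311
γ = 1/√(0.599311) = 1.292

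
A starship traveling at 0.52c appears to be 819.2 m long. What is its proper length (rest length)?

Contracted length L = 819.2 m
γ = 1/√(1 - 0.52²) = 1.17073
L₀ = γL = 1.17073 × 819.2 = 959.1 m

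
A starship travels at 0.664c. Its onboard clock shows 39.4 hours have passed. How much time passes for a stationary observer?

Proper time Δt₀ = 39.4 hours
γ = 1/√(1 - 0.664²) = 1.3374
Δt = γΔt₀ = 1.3374 × 39.4 = 52.69 hours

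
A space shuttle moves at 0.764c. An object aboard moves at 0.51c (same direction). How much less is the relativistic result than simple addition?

Classical: u' + v = 0.51 + 0.764 = 1.274c
Relativistic: u = (0.51 + 0.764)/(1 + 0.38964) = 1.274/1.38964 = 0.9168c
Difference: 1.274 - 0.9168 = 0.3572c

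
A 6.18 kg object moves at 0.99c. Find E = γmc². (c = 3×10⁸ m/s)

γ = 1/√(1 - 0.99²) = 7.089
mc² = 6.18 × (3×10⁸)² = 5.562×10¹⁷ J
E = γmc² = 7.089 × 5.562×10¹⁷ = 3.943×10¹⁸ J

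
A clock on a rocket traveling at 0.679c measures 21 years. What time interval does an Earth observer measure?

Proper time Δt₀ = 21 years
γ = 1/√(1 - 0.679²) = 1.362
Δt = γΔt₀ = 1.362 × 21 = 28.60 years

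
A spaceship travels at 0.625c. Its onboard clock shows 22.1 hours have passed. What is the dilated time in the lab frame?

Proper time Δt₀ = 22.1 hours
γ = 1/√(1 - 0.625²) = 1.281
Δt = γΔt₀ = 1.281 × 22.1 = 28.31 hours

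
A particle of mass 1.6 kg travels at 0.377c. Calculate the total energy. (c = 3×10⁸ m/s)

γ = 1/√(1 - 0.377²) = 1.080
mc² = 1.6 × (3×10⁸)² = 1.440×10¹⁷ J
E = γmc² = 1.080 × 1.440×10¹⁷ = 1.555×10¹⁷ J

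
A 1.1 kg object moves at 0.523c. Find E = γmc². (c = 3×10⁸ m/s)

γ = 1/√(1 - 0.523²) = 1.1733
mc² = 1.1 × (3×10⁸)² = 9.900×10¹⁶ J
E = γmc² = 1.1733 × 9.900×10¹⁶ = 1.162×10¹⁷ J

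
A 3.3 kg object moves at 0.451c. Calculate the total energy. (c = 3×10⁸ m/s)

γ = 1/√(1 - 0.451²) = 1.1204
mc² = 3.3 × (3×10⁸)² = 2.970×10¹⁷ J
E = γmc² = 1.1204 × 2.970×10¹⁷ = 3.328×10¹⁷ J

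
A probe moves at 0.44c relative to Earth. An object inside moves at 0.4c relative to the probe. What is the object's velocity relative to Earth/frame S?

u = (u' + v)/(1 + u'v/c²)
Numerator: 0.4 + 0.44 = 0.84
Denominator: 1 + 0.176 = 1.176
u = 0.84/1.176 = 0.7143c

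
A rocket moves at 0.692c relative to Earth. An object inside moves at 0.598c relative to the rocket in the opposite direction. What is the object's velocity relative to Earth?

Object's velocity in rocket frame is u' = -0.598c
u = (u' + v)/(1 + u'v/c²) = (v - 0.598)/(1 - 0.598·v/c²)
Numerator: 0.692 - 0.598 = 0.094
Denominator: 1 - 0.413816 = 0.586184
u = 0.094/0.586184 = 0.1604c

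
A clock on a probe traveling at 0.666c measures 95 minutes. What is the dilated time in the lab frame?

Proper time Δt₀ = 95 minutes
γ = 1/√(1 - 0.666²) = 1.341
Δt = γΔt₀ = 1.341 × 95 = 127.4 minutes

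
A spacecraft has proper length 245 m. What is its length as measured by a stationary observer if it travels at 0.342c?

Proper length L₀ = 245 m
γ = 1/√(1 - 0.342²) = 1.0642
L = L₀/γ = 245/1.0642 = 230.2 m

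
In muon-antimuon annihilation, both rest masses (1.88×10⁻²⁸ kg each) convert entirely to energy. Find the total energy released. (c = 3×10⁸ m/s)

Both particles have the same rest mass, so total mass = 2m
E = 2m·c² = 2 × 1.88×10⁻²⁸ × (3×10⁸)²
= 2 × 1.88×10⁻²⁸ × 9×10¹⁶
= 3.384×10⁻¹¹ J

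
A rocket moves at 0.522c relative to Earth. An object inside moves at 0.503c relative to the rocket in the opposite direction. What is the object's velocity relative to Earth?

Object's velocity in rocket frame is u' = -0.503c
u = (u' + v)/(1 + u'v/c²) = (v - 0.503)/(1 - 0.503·v/c²)
Numerator: 0.522 - 0.503 = 0.019
Denominator: 1 - 0.262566 = 0.737434
u = 0.019/0.737434 = 0.02577c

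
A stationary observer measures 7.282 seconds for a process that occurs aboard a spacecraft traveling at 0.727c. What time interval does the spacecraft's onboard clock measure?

Dilated time Δt = 7.282 seconds
γ = 1/√(1 - 0.727²) = 1.4564
Δt₀ = Δt/γ = 7.282/1.4564 = 5.000 seconds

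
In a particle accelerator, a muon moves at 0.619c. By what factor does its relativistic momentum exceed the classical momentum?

p_rel = γmv, p_class = mv
Ratio = γ = 1/√(1 - 0.619²)
= 1/√(0.616839) = 1.273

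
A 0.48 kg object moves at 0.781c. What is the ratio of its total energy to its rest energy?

E = γmc², E₀ = mc²
E/E₀ = γ = 1/√(1 - 0.781²) = 1.601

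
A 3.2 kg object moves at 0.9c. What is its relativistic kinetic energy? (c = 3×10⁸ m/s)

γ = 1/√(1 - 0.9²) = 2.294
γ - 1 = 1.294
KE = (γ-1)mc² = 1.294 × 3.2 × (3×10⁸)² = 3.727×10¹⁷ J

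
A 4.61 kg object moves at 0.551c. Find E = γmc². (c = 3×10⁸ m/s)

γ = 1/√(1 - 0.551²) = 1.1983
mc² = 4.61 × (3×10⁸)² = 4.149×10¹⁷ J
E = γmc² = 1.1983 × 4.149×10¹⁷ = 4.972×10¹⁷ J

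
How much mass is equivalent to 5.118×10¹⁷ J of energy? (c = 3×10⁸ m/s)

From E = mc², we get m = E/c²
c² = (3×10⁸)² = 9×10¹⁶ m²/s²
m = 5.118×10¹⁷ / 9×10¹⁶ = 5.687 kg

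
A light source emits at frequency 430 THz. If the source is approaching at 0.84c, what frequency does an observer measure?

β = v/c = 0.84
(1+β)/(1-β) = 1.84/0.16 = 11.50
Doppler factor = √(11.50) = 3.391
f_obs = 430 × 3.391 = 1458 THz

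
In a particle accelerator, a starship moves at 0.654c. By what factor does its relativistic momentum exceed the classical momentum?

p_rel = γmv, p_class = mv
Ratio = γ = 1/√(1 - 0.654²)
= 1/√(0.572284) = 1.322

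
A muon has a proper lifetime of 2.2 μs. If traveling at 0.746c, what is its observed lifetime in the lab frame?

Proper lifetime τ₀ = 2.2 μs
γ = 1/√(1 - 0.746²) = 1.502
τ = γτ₀ = 1.502 × 2.2 μs = 3.304 μs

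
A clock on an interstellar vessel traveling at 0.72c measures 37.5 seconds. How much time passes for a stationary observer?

Proper time Δt₀ = 37.5 seconds
γ = 1/√(1 - 0.72²) = 1.441
Δt = γΔt₀ = 1.441 × 37.5 = 54.04 seconds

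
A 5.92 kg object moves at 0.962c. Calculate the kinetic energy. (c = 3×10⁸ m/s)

γ = 1/√(1 - 0.962²) = 3.662
γ - 1 = 2.662
KE = (γ-1)mc² = 2.662 × 5.92 × (3×10⁸)² = 1.418×10¹⁸ J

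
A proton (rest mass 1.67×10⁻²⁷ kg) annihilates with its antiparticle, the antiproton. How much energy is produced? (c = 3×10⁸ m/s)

Both particles have the same rest mass, so total mass = 2m
E = 2m·c² = 2 × 1.67×10⁻²⁷ × (3×10⁸)²
= 2 × 1.67×10⁻²⁷ × 9×10¹⁶
= 3.006×10⁻¹⁰ J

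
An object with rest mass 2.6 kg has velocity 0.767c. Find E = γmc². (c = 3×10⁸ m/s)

γ = 1/√(1 - 0.767²) = 1.5585
mc² = 2.6 × (3×10⁸)² = 2.340×10¹⁷ J
E = γmc² = 1.5585 × 2.340×10¹⁷ = 3.647×10¹⁷ J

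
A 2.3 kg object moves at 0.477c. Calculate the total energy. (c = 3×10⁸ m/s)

γ = 1/√(1 - 0.477²) = 1.1378
mc² = 2.3 × (3×10⁸)² = 2.070×10¹⁷ J
E = γmc² = 1.1378 × 2.070×10¹⁷ = 2.355×10¹⁷ J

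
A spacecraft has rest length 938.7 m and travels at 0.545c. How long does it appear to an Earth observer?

Proper length L₀ = 938.7 m
γ = 1/√(1 - 0.545²) = 1.1927
L = L₀/γ = 938.7/1.1927 = 787.0 m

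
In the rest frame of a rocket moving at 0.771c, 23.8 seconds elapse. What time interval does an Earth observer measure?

Proper time Δt₀ = 23.8 seconds
γ = 1/√(1 - 0.771²) = 1.570
Δt = γΔt₀ = 1.570 × 23.8 = 37.37 seconds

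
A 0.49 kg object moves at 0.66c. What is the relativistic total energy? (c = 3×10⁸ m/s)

γ = 1/√(1 - 0.66²) = 1.331
mc² = 0.49 × (3×10⁸)² = 4.410×10¹⁶ J
E = γmc² = 1.331 × 4.410×10¹⁶ = 5.870×10¹⁶ J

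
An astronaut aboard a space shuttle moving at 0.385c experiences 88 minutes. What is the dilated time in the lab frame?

Proper time Δt₀ = 88 minutes
γ = 1/√(1 - 0.385²) = 1.0835
Δt = γΔt₀ = 1.0835 × 88 = 95.35 minutes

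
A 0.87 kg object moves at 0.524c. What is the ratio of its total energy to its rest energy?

E = γmc², E₀ = mc²
E/E₀ = γ = 1/√(1 - 0.524²) = 1.174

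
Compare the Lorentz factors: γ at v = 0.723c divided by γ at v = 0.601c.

γ₁ = 1/√(1 - 0.723²) = 1.447
γ₂ = 1/√(1 - 0.601²) = 1.251
γ₁/γ₂ = 1.447/1.251 = 1.157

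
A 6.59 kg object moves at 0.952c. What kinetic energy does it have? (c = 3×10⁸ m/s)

γ = 1/√(1 - 0.952²) = 3.267
γ - 1 = 2.267
KE = (γ-1)mc² = 2.267 × 6.59 × (3×10⁸)² = 1.345×10¹⁸ J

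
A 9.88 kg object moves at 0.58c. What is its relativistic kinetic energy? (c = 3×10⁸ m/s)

γ = 1/√(1 - 0.58²) = 1.2276
γ - 1 = 0.2276
KE = (γ-1)mc² = 0.2276 × 9.88 × (3×10⁸)² = 2.024×10¹⁷ J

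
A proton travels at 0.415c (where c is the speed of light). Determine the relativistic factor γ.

v/c = 0.415, so (v/c)² = 0.172225
1 - (v/c)² = 0.827775
γ = 1/√(0.827775) = 1.099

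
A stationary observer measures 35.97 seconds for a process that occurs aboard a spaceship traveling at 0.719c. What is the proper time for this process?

Dilated time Δt = 35.97 seconds
γ = 1/√(1 - 0.719²) = 1.439
Δt₀ = Δt/γ = 35.97/1.439 = 25.00 seconds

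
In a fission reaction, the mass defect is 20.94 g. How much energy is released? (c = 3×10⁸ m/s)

Convert mass defect: Δm = 20.94 g = 0.02094 kg
E = Δm·c² = 0.02094 × (3×10⁸)²
= 0.02094 × 9×10¹⁶ = 1.885×10¹⁵ J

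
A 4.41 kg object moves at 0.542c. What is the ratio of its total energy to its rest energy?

E = γmc², E₀ = mc²
E/E₀ = γ = 1/√(1 - 0.542²) = 1.190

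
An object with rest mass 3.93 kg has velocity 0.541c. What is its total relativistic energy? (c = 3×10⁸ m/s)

γ = 1/√(1 - 0.541²) = 1.18903
mc² = 3.93 × (3×10⁸)² = 3.537×10¹⁷ J
E = γmc² = 1.18903 × 3.537×10¹⁷ = 4.206×10¹⁷ J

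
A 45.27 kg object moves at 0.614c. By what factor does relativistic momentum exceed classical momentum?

p_rel = γmv, p_class = mv
Ratio = γ = 1/√(1 - 0.614²) = 1.267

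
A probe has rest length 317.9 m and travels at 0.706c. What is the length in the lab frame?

Proper length L₀ = 317.9 m
γ = 1/√(1 - 0.706²) = 1.412
L = L₀/γ = 317.9/1.412 = 225.1 m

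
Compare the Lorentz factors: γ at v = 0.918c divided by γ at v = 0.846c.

γ₁ = 1/√(1 - 0.918²) = 2.522
γ₂ = 1/√(1 - 0.846²) = 1.876
γ₁/γ₂ = 2.522/1.876 = 1.344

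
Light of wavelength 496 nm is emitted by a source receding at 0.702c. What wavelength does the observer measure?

β = 0.702
Wavelength Doppler factor = √(1.702/0.298) = √(5.711) = 2.390
λ_obs = 496 × 2.390 = 1185 nm (redshift)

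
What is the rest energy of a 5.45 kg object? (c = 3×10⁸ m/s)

c² = (3×10⁸)² = 9.000×10¹⁶ m²/s²
E₀ = mc² = 5.45 × 9.000×10¹⁶ = 4.905×10¹⁷ J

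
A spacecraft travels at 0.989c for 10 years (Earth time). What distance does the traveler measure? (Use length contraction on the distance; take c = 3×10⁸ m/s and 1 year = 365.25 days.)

Earth distance: d = v × t = 0.989c × 10 yr = 9.363×10¹⁶ m
γ = 6.761
d' = d/γ = 9.363×10¹⁶/6.761 = 1.385×10¹⁶ m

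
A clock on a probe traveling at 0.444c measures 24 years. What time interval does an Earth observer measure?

Proper time Δt₀ = 24 years
γ = 1/√(1 - 0.444²) = 1.116
Δt = γΔt₀ = 1.116 × 24 = 26.78 years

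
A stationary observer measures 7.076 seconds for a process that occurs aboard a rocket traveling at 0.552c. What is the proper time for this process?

Dilated time Δt = 7.076 seconds
γ = 1/√(1 - 0.552²) = 1.1993
Δt₀ = Δt/γ = 7.076/1.1993 = 5.900 seconds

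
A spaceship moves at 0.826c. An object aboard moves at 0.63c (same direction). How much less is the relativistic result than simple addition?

Classical: u' + v = 0.63 + 0.826 = 1.456c
Relativistic: u = (0.63 + 0.826)/(1 + 0.52038) = 1.456/1.52038 = 0.9577c
Difference: 1.456 - 0.9577 = 0.4983c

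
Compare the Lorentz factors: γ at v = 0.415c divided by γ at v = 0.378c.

γ₁ = 1/√(1 - 0.415²) = 1.099
γ₂ = 1/√(1 - 0.378²) = 1.080
γ₁/γ₂ = 1.099/1.080 = 1.018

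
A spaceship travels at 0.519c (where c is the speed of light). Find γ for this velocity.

v/c = 0.519, so (v/c)² = 0.269361
1 - (v/c)² = 0.730639
γ = 1/√(0.730639) = 1.170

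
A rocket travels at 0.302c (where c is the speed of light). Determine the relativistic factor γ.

v/c = 0.302, so (v/c)² = 0.091204
1 - (v/c)² = 0.908796
γ = 1/√(0.908796) = 1.049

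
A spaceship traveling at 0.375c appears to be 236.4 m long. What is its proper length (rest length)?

Contracted length L = 236.4 m
γ = 1/√(1 - 0.375²) = 1.0787
L₀ = γL = 1.0787 × 236.4 = 255.0 m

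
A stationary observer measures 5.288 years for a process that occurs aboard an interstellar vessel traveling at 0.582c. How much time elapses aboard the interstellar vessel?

Dilated time Δt = 5.288 years
γ = 1/√(1 - 0.582²) = 1.2297
Δt₀ = Δt/γ = 5.288/1.2297 = 4.300 years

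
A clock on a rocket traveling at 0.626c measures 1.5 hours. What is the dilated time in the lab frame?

Proper time Δt₀ = 1.5 hours
γ = 1/√(1 - 0.626²) = 1.28234
Δt = γΔt₀ = 1.28234 × 1.5 = 1.924 hours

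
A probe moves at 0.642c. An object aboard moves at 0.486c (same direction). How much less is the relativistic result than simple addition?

Classical: u' + v = 0.486 + 0.642 = 1.128c
Relativistic: u = (0.486 + 0.642)/(1 + 0.312012) = 1.128/1.312012 = 0.8597c
Difference: 1.128 - 0.8597 = 0.2683c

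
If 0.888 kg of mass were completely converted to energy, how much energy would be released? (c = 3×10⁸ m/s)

Using E = mc²:
c² = (3×10⁸)² = 9×10¹⁶ m²/s²
E = 0.888 × 9×10¹⁶ = 7.992×10¹⁶ J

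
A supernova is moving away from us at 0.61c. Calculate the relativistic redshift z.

β = 0.61
(1+β)/(1-β) = 1.61/0.39 = 4.128
√(4.128) = 2.032
z = 2.032 - 1 = 1.032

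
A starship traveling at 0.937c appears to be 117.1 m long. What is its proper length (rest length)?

Contracted length L = 117.1 m
γ = 1/√(1 - 0.937²) = 2.8626
L₀ = γL = 2.8626 × 117.1 = 335.2 m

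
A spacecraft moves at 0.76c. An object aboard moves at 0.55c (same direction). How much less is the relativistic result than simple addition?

Classical: u' + v = 0.55 + 0.76 = 1.31c
Relativistic: u = (0.55 + 0.76)/(1 + 0.418) = 1.31/1.418 = 0.9238c
Difference: 1.31 - 0.9238 = 0.3862c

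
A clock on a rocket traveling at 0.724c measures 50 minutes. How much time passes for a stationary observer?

Proper time Δt₀ = 50 minutes
γ = 1/√(1 - 0.724²) = 1.449696
Δt = γΔt₀ = 1.449696 × 50 = 72.48 minutes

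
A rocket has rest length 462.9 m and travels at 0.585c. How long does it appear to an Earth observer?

Proper length L₀ = 462.9 m
γ = 1/√(1 - 0.585²) = 1.233
L = L₀/γ = 462.9/1.233 = 375.4 m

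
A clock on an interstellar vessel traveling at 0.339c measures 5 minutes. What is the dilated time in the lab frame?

Proper time Δt₀ = 5 minutes
γ = 1/√(1 - 0.339²) = 1.063
Δt = γΔt₀ = 1.063 × 5 = 5.315 minutes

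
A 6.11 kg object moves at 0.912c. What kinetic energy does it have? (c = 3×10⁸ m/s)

γ = 1/√(1 - 0.912²) = 2.4379
γ - 1 = 1.4379
KE = (γ-1)mc² = 1.4379 × 6.11 × (3×10⁸)² = 7.907×10¹⁷ J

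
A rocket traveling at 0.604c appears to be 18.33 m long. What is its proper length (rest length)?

Contracted length L = 18.33 m
γ = 1/√(1 - 0.604²) = 1.255
L₀ = γL = 1.255 × 18.33 = 23.00 m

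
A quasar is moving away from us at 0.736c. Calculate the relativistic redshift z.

β = 0.736
(1+β)/(1-β) = 1.736/0.264 = 6.576
√(6.576) = 2.564
z = 2.564 - 1 = 1.564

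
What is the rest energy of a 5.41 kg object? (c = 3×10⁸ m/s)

c² = (3×10⁸)² = 9.000×10¹⁶ m²/s²
E₀ = mc² = 5.41 × 9.000×10¹⁶ = 4.869×10¹⁷ J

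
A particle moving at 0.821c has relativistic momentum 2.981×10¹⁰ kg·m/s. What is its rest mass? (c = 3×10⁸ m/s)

γ = 1/√(1 - 0.821²) = 1.7515
v = 0.821 × 3×10⁸ = 2.463×10⁸ m/s
m = p/(γv) = 2.981×10¹⁰/(1.7515 × 2.463×10⁸) = 69.10 kg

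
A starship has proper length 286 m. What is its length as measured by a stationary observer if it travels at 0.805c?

Proper length L₀ = 286 m
γ = 1/√(1 - 0.805²) = 1.6856
L = L₀/γ = 286/1.6856 = 169.7 m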